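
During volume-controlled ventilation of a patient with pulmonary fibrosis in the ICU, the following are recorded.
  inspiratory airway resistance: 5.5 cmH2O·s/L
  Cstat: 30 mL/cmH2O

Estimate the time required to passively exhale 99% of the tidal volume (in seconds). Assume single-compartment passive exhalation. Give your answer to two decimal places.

0.76

τ = R × C = 5.5 × 30 mL/cmH2O = 5.5 × 0.030 L/cmH2O = 0.165 s.
Exhaled fraction f = 1 − e^(−t/τ) → t = −τ·ln(1 − f) = −0.165·ln(0.01) = 0.7599 s.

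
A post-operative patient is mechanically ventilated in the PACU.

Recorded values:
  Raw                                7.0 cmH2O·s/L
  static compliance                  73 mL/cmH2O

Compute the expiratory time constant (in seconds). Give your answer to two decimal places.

τ = R × C = 7.0 × 73 mL/cmH2O = 7.0 × 0.073 L/cmH2O = 0.511 s.

0.51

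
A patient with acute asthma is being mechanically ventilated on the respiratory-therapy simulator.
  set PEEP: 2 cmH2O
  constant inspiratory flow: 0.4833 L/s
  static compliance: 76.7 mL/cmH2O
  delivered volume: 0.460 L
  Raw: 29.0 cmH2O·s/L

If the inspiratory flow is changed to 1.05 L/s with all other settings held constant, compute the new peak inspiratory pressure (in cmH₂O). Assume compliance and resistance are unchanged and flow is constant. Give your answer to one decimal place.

PIP = Vt/C + R·V̇ + PEEP (constant-flow equation of motion).
Only the resistive term changes: ΔPIP = R × ΔV̇ = 29.0 × (1.05 − 0.4833) = 29.0 × 0.5667 = 16.434 cmH2O.
Original PIP = 460/76.7 + 29.0×0.4833 + 2 = 22.013 cmH2O; new PIP = 22.013 + (16.434) = 38.447 cmH2O.

38.4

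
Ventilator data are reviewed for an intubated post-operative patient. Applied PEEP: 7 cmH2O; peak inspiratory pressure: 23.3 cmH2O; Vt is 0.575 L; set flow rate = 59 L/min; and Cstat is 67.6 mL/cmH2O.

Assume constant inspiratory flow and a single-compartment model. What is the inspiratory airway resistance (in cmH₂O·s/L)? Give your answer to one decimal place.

7.9

Flow: 59 L/min ÷ 60 = 0.9833 L/s.
Equation of motion (constant flow): PIP = Vt/C + R·V̇ + PEEP.
R·V̇ = PIP − Vt/C − PEEP = 23.3 − 575/67.6 − 7 = 23.3 − 8.506 − 7 = 7.794 cmH2O.
R = 7.794 / 0.9833 = 7.926 cmH2O·s/L.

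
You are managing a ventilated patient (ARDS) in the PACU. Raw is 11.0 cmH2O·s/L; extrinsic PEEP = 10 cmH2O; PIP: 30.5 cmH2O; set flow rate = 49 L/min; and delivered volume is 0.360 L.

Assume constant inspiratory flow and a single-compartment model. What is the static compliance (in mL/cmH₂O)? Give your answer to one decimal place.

Flow: 49 L/min ÷ 60 = 0.8167 L/s.
Equation of motion (constant flow): PIP = Vt/C + R·V̇ + PEEP.
Vt/C = PIP − R·V̇ − PEEP = 30.5 − 11.0×0.8167 − 10 = 30.5 − 8.984 − 10 = 11.516 cmH2O.
C = Vt / 11.516 = 360 / 11.516 = 31.261 mL/cmH2O.

31.3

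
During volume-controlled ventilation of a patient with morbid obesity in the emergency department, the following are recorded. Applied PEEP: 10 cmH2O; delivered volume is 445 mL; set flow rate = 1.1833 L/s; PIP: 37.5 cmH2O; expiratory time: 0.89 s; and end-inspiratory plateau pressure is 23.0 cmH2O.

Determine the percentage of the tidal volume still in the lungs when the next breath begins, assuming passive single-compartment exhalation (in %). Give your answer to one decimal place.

12.0

R = (PIP − Pplat)/V̇ = (37.5 − 23.0) / 1.1833 = 14.5/1.1833 = 12.254 cmH2O·s/L.
C = Vt/(Pplat − PEEP) = 445.0 / (23.0 − 10) = 445.0/13.0 = 34.231 mL/cmH2O.
τ = R × C = 12.254 × 0.03423 L/cmH2O = 0.4195 s.
Fraction remaining at end-expiration = e^(−Te/τ) = e^(−0.89/0.4195) = 0.1198 → 11.98%.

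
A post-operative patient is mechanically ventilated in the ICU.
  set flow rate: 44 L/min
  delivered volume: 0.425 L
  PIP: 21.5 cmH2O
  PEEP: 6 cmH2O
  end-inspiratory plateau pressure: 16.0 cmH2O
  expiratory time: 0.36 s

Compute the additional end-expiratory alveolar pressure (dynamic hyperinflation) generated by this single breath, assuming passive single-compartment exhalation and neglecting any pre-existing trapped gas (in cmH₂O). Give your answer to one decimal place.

Flow: 44 L/min ÷ 60 = 0.7333 L/s.
R = (PIP − Pplat)/V̇ = (21.5 − 16.0) / 0.7333 = 5.5/0.7333 = 7.5 cmH2O·s/L.
C = Vt/(Pplat − PEEP) = 425.0 / (16.0 − 6) = 425.0/10.0 = 42.5 mL/cmH2O.
τ = R × C = 7.5 × 0.0425 L/cmH2O = 0.3188 s.
Fraction remaining = e^(−Te/τ) = e^(−0.36/0.3188) = 0.3233; trapped volume = 425.0 × 0.3233 = 137.4 mL.
Additional alveolar pressure from trapping ≈ V_trapped / C = 137.4 / 42.5 = 3.233 cmH2O.

3.2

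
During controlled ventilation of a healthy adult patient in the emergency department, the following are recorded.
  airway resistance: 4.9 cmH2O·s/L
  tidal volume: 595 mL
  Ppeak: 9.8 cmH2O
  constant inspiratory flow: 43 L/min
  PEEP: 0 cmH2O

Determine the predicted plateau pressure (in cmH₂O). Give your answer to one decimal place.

Flow: 43 L/min ÷ 60 = 0.7167 L/s.
Pplat = PIP − Raw × flow = 9.8 − 4.9 × 0.7167 = 9.8 − 3.512 = 6.288 cmH2O.

6.3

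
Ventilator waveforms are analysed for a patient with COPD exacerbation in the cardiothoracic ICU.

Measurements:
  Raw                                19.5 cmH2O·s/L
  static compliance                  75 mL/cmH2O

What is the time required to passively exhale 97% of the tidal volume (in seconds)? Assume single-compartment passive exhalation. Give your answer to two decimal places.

τ = R × C = 19.5 × 75 mL/cmH2O = 19.5 × 0.075 L/cmH2O = 1.463 s.
Exhaled fraction f = 1 − e^(−t/τ) → t = −τ·ln(1 − f) = −1.463·ln(0.03) = 5.13 s.

5.13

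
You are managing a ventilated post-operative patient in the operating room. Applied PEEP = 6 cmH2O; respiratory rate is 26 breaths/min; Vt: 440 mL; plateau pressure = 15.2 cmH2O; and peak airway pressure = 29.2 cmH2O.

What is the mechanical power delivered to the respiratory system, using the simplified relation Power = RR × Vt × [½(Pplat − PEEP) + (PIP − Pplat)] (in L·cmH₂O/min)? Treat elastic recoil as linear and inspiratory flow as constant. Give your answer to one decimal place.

212.8

Per-breath work = Vt × [½(Pplat−PEEP) + (PIP−Pplat)] = 0.440 × [0.5×9.2 + 14.0] = 0.440 × 18.6 = 8.184 L·cmH2O.
Power = 26 × 8.184 = 212.78 L·cmH2O/min.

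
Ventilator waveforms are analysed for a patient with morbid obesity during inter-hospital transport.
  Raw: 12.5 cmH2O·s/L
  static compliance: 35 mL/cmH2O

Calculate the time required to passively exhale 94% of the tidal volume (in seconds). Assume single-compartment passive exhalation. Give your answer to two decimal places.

1.23

τ = R × C = 12.5 × 35 mL/cmH2O = 12.5 × 0.035 L/cmH2O = 0.4375 s.
Exhaled fraction f = 1 − e^(−t/τ) → t = −τ·ln(1 − f) = −0.4375·ln(0.06) = 1.231 s.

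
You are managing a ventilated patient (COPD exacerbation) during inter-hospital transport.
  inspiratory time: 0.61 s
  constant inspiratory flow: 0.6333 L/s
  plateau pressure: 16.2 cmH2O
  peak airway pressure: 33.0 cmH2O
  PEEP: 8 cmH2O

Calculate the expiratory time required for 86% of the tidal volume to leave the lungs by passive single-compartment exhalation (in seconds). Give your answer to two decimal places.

2.46

Vt = flow × Ti = 0.6333 L/s × 0.61 s × 1000 mL/L = 386.31 mL.
R = (PIP − Pplat)/V̇ = (33.0 − 16.2) / 0.6333 = 16.8/0.6333 = 26.528 cmH2O·s/L.
C = Vt/(Pplat − PEEP) = 386.31 / (16.2 − 8) = 386.31/8.2 = 47.111 mL/cmH2O.
τ = R × C = 26.528 × 0.04711 L/cmH2O = 1.25 s.
t = −τ·ln(1 − 0.86) = −1.25·ln(0.14) = 2.458 s.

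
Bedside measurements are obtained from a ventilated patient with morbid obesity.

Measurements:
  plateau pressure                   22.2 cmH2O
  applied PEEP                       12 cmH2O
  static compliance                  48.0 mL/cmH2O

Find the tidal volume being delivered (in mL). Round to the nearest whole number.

490

Vt = Cstat × (Pplat − PEEP) = 48.0 × (22.2 − 12) = 48.0 × 10.2 = 489.6 mL.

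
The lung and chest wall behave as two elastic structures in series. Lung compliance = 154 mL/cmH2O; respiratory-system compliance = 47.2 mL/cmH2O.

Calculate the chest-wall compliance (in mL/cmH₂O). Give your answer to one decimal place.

1/Ccw = 1/Crs − 1/CL.
1/Ccw = 1/47.2 − 1/154 = 0.01469.
Ccw = 68.074 mL/cmH2O.

68.1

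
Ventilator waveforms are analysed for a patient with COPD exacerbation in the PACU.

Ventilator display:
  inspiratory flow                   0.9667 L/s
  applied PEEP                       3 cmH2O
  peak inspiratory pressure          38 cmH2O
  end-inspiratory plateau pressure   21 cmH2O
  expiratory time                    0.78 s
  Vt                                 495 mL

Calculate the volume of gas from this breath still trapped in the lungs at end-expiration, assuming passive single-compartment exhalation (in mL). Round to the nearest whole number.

99

R = (PIP − Pplat)/V̇ = (38 − 21) / 0.9667 = 17.0/0.9667 = 17.586 cmH2O·s/L.
C = Vt/(Pplat − PEEP) = 495.0 / (21 − 3) = 495.0/18.0 = 27.5 mL/cmH2O.
τ = R × C = 17.586 × 0.0275 L/cmH2O = 0.4836 s.
Fraction remaining = e^(−Te/τ) = e^(−0.78/0.4836) = 0.1993.
Trapped volume = 495.0 × 0.1993 = 98.654 mL.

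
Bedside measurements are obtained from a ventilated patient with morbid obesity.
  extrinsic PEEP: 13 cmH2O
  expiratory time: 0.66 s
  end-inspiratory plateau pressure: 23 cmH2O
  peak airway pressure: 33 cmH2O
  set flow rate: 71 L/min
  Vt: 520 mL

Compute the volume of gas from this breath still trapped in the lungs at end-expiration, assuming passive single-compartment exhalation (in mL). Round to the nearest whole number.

Flow: 71 L/min ÷ 60 = 1.1833 L/s.
R = (PIP − Pplat)/V̇ = (33 − 23) / 1.1833 = 10.0/1.1833 = 8.451 cmH2O·s/L.
C = Vt/(Pplat − PEEP) = 520.0 / (23 − 13) = 520.0/10.0 = 52.0 mL/cmH2O.
τ = R × C = 8.451 × 0.052 L/cmH2O = 0.4395 s.
Fraction remaining = e^(−Te/τ) = e^(−0.66/0.4395) = 0.2227.
Trapped volume = 520.0 × 0.2227 = 115.8 mL.

116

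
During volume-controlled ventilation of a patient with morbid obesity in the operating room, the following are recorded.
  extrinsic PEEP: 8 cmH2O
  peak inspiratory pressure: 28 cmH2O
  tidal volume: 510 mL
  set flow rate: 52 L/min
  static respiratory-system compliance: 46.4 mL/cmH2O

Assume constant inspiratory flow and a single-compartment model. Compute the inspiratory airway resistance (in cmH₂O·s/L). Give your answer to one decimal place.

Flow: 52 L/min ÷ 60 = 0.8667 L/s.
Equation of motion (constant flow): PIP = Vt/C + R·V̇ + PEEP.
R·V̇ = PIP − Vt/C − PEEP = 28 − 510/46.4 − 8 = 28 − 10.991 − 8 = 9.009 cmH2O.
R = 9.009 / 0.8667 = 10.395 cmH2O·s/L.

10.4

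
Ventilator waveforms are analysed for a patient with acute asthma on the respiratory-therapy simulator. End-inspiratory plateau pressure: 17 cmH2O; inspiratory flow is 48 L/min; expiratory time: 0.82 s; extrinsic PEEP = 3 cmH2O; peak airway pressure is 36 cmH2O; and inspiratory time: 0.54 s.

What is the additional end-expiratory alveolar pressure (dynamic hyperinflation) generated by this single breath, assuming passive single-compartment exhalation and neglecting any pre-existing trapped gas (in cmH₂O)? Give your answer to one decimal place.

Flow: 48 L/min ÷ 60 = 0.8 L/s.
Vt = flow × Ti = 0.8 L/s × 0.54 s × 1000 mL/L = 432.0 mL.
R = (PIP − Pplat)/V̇ = (36 − 17) / 0.8 = 19.0/0.8 = 23.75 cmH2O·s/L.
C = Vt/(Pplat − PEEP) = 432.0 / (17 − 3) = 432.0/14.0 = 30.857 mL/cmH2O.
τ = R × C = 23.75 × 0.03086 L/cmH2O = 0.7329 s.
Fraction remaining = e^(−Te/τ) = e^(−0.82/0.7329) = 0.3267; trapped volume = 432.0 × 0.3267 = 141.13 mL.
Additional alveolar pressure from trapping ≈ V_trapped / C = 141.13 / 30.857 = 4.574 cmH2O.

4.6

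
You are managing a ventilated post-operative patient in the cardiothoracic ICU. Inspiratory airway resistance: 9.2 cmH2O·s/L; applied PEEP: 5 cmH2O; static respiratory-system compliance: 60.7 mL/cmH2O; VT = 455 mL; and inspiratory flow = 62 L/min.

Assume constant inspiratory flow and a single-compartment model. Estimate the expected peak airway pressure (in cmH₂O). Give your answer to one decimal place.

22.0

Flow: 62 L/min ÷ 60 = 1.0333 L/s.
Equation of motion (constant flow): PIP = Vt/C + R·V̇ + PEEP.
PIP = 455/60.7 + 9.2×1.0333 + 5 = 7.496 + 9.506 + 5 = 22.002 cmH2O.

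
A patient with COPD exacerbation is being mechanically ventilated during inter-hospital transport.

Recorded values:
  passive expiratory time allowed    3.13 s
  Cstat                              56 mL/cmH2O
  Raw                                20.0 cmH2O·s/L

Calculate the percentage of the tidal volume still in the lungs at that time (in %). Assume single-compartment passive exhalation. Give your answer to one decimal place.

6.1

τ = R × C = 20.0 × 56 mL/cmH2O = 20.0 × 0.056 L/cmH2O = 1.12 s.
Passive exhalation: V(t)/V₀ = e^(−t/τ) = e^(−3.13/1.12) = 0.06114.
Fraction remaining = 0.06114 → 6.114%.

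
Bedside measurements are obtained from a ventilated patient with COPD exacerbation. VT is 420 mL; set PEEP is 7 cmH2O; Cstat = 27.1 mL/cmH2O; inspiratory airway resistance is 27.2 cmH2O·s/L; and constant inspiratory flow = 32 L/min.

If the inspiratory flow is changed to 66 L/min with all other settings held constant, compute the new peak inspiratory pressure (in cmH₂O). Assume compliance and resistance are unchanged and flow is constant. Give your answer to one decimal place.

Flow: 32 L/min ÷ 60 = 0.5333 L/s.
New flow: 66 L/min ÷ 60 = 1.1 L/s.
PIP = Vt/C + R·V̇ + PEEP (constant-flow equation of motion).
Only the resistive term changes: ΔPIP = R × ΔV̇ = 27.2 × (1.1 − 0.5333) = 27.2 × 0.5667 = 15.414 cmH2O.
Original PIP = 420/27.1 + 27.2×0.5333 + 7 = 37.004 cmH2O; new PIP = 37.004 + (15.414) = 52.418 cmH2O.

52.4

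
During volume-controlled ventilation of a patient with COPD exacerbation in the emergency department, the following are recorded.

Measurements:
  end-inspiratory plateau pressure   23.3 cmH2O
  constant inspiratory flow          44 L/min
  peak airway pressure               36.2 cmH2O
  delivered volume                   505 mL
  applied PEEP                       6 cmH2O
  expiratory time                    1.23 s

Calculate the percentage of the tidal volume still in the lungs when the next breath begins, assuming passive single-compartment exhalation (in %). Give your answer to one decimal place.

9.1

Flow: 44 L/min ÷ 60 = 0.7333 L/s.
R = (PIP − Pplat)/V̇ = (36.2 − 23.3) / 0.7333 = 12.9/0.7333 = 17.592 cmH2O·s/L.
C = Vt/(Pplat − PEEP) = 505.0 / (23.3 − 6) = 505.0/17.3 = 29.191 mL/cmH2O.
τ = R × C = 17.592 × 0.02919 L/cmH2O = 0.5135 s.
Fraction remaining at end-expiration = e^(−Te/τ) = e^(−1.23/0.5135) = 0.09114 → 9.114%.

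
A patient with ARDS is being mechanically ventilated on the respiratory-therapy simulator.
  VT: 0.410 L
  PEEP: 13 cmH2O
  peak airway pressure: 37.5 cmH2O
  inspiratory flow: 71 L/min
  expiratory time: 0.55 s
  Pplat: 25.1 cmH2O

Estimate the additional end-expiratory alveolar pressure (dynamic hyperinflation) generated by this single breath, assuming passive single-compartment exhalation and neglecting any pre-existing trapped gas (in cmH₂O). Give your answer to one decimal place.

2.6

Flow: 71 L/min ÷ 60 = 1.1833 L/s.
R = (PIP − Pplat)/V̇ = (37.5 − 25.1) / 1.1833 = 12.4/1.1833 = 10.479 cmH2O·s/L.
C = Vt/(Pplat − PEEP) = 410.0 / (25.1 − 13) = 410.0/12.1 = 33.884 mL/cmH2O.
τ = R × C = 10.479 × 0.03388 L/cmH2O = 0.355 s.
Fraction remaining = e^(−Te/τ) = e^(−0.55/0.355) = 0.2124; trapped volume = 410.0 × 0.2124 = 87.084 mL.
Additional alveolar pressure from trapping ≈ V_trapped / C = 87.084 / 33.884 = 2.57 cmH2O.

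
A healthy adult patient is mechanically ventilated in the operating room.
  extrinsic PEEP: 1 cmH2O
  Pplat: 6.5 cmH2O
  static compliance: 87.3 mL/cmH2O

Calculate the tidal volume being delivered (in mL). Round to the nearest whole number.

Vt = Cstat × (Pplat − PEEP) = 87.3 × (6.5 − 1) = 87.3 × 5.5 = 480.15 mL.

480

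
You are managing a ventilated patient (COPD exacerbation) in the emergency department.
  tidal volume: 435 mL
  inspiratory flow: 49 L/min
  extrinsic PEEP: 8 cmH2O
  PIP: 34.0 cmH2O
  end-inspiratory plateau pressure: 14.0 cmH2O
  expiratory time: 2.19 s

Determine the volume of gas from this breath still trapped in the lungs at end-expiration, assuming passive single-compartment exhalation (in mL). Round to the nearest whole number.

Flow: 49 L/min ÷ 60 = 0.8167 L/s.
R = (PIP − Pplat)/V̇ = (34.0 − 14.0) / 0.8167 = 20.0/0.8167 = 24.489 cmH2O·s/L.
C = Vt/(Pplat − PEEP) = 435.0 / (14.0 − 8) = 435.0/6.0 = 72.5 mL/cmH2O.
τ = R × C = 24.489 × 0.0725 L/cmH2O = 1.775 s.
Fraction remaining = e^(−Te/τ) = e^(−2.19/1.775) = 0.2912.
Trapped volume = 435.0 × 0.2912 = 126.67 mL.

127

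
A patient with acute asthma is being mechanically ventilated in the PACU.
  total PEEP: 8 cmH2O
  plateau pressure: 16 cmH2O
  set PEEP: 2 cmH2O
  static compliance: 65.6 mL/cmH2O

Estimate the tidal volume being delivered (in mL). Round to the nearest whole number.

525

End-expiratory occlusion gives total PEEP = 8 cmH2O (intrinsic PEEP = 8 − 2 = 6). Use total PEEP for the elastic gradient.
Vt = Cstat × (Pplat − PEEPtotal) = 65.6 × (16 − 8) = 65.6 × 8.0 = 524.8 mL.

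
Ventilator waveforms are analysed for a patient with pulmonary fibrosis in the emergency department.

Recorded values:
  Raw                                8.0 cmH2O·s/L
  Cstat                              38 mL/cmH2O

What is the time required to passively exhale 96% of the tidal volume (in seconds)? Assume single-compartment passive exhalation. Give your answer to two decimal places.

0.98

τ = R × C = 8.0 × 38 mL/cmH2O = 8.0 × 0.038 L/cmH2O = 0.304 s.
Exhaled fraction f = 1 − e^(−t/τ) → t = −τ·ln(1 − f) = −0.304·ln(0.04) = 0.9785 s.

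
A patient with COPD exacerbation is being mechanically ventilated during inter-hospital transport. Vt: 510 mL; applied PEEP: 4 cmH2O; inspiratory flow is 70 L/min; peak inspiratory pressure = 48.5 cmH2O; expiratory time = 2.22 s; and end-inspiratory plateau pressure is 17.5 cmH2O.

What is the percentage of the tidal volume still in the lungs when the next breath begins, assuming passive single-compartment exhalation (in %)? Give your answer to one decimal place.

Flow: 70 L/min ÷ 60 = 1.1667 L/s.
R = (PIP − Pplat)/V̇ = (48.5 − 17.5) / 1.1667 = 31.0/1.1667 = 26.571 cmH2O·s/L.
C = Vt/(Pplat − PEEP) = 510.0 / (17.5 − 4) = 510.0/13.5 = 37.778 mL/cmH2O.
τ = R × C = 26.571 × 0.03778 L/cmH2O = 1.004 s.
Fraction remaining at end-expiration = e^(−Te/τ) = e^(−2.22/1.004) = 0.1096 → 10.96%.

11.0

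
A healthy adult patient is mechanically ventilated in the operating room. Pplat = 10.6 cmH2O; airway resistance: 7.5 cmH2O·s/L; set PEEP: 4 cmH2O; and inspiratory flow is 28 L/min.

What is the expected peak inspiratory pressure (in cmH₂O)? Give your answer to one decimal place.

14.1

Flow: 28 L/min ÷ 60 = 0.4667 L/s.
PIP = Pplat + Raw × flow = 10.6 + 7.5 × 0.4667 = 10.6 + 3.5 = 14.1 cmH2O.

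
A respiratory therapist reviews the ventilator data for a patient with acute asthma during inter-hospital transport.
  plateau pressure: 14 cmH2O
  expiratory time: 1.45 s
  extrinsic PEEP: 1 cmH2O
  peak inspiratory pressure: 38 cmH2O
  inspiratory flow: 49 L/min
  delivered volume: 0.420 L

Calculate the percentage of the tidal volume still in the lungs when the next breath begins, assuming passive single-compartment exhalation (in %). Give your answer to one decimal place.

Flow: 49 L/min ÷ 60 = 0.8167 L/s.
R = (PIP − Pplat)/V̇ = (38 − 14) / 0.8167 = 24.0/0.8167 = 29.387 cmH2O·s/L.
C = Vt/(Pplat − PEEP) = 420.0 / (14 − 1) = 420.0/13.0 = 32.308 mL/cmH2O.
τ = R × C = 29.387 × 0.03231 L/cmH2O = 0.9495 s.
Fraction remaining at end-expiration = e^(−Te/τ) = e^(−1.45/0.9495) = 0.2172 → 21.72%.

21.7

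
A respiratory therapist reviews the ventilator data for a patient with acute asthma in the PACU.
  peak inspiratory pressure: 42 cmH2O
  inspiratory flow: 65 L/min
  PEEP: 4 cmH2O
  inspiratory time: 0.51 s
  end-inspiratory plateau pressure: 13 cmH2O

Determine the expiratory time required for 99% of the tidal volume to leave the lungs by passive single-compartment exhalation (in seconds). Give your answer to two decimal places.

7.57

Flow: 65 L/min ÷ 60 = 1.0833 L/s.
Vt = flow × Ti = 1.0833 L/s × 0.51 s × 1000 mL/L = 552.48 mL.
R = (PIP − Pplat)/V̇ = (42 − 13) / 1.0833 = 29.0/1.0833 = 26.77 cmH2O·s/L.
C = Vt/(Pplat − PEEP) = 552.48 / (13 − 4) = 552.48/9.0 = 61.387 mL/cmH2O.
τ = R × C = 26.77 × 0.06139 L/cmH2O = 1.643 s.
t = −τ·ln(1 − 0.99) = −1.643·ln(0.01) = 7.566 s.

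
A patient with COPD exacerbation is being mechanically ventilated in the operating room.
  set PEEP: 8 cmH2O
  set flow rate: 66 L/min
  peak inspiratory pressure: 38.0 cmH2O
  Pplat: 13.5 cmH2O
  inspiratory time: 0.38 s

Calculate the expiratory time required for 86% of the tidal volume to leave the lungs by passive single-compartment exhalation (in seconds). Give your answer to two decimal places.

Flow: 66 L/min ÷ 60 = 1.1 L/s.
Vt = flow × Ti = 1.1 L/s × 0.38 s × 1000 mL/L = 418.0 mL.
R = (PIP − Pplat)/V̇ = (38.0 − 13.5) / 1.1 = 24.5/1.1 = 22.273 cmH2O·s/L.
C = Vt/(Pplat − PEEP) = 418.0 / (13.5 − 8) = 418.0/5.5 = 76.0 mL/cmH2O.
τ = R × C = 22.273 × 0.076 L/cmH2O = 1.693 s.
t = −τ·ln(1 − 0.86) = −1.693·ln(0.14) = 3.329 s.

3.33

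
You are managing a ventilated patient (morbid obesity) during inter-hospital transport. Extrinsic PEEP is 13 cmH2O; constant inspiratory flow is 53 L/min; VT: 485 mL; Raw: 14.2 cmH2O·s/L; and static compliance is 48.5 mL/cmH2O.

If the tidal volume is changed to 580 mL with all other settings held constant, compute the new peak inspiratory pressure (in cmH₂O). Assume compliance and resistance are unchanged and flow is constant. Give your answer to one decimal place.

Flow: 53 L/min ÷ 60 = 0.8833 L/s.
PIP = Vt/C + R·V̇ + PEEP (constant-flow equation of motion).
Only the elastic term changes: ΔPIP = ΔVt / C = (580 − 485) / 48.5 = 1.959 cmH2O.
Original PIP = 485/48.5 + 14.2×0.8833 + 13 = 35.543 cmH2O; new PIP = 35.543 + (1.959) = 37.502 cmH2O.

37.5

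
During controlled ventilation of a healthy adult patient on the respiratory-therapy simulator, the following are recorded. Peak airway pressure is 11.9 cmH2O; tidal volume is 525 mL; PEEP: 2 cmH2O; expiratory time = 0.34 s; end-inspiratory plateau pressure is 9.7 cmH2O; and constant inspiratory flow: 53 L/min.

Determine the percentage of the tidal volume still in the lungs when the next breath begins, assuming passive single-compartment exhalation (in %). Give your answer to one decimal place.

Flow: 53 L/min ÷ 60 = 0.8833 L/s.
R = (PIP − Pplat)/V̇ = (11.9 − 9.7) / 0.8833 = 2.2/0.8833 = 2.491 cmH2O·s/L.
C = Vt/(Pplat − PEEP) = 525.0 / (9.7 − 2) = 525.0/7.7 = 68.182 mL/cmH2O.
τ = R × C = 2.491 × 0.06818 L/cmH2O = 0.1698 s.
Fraction remaining at end-expiration = e^(−Te/τ) = e^(−0.34/0.1698) = 0.135 → 13.5%.

13.5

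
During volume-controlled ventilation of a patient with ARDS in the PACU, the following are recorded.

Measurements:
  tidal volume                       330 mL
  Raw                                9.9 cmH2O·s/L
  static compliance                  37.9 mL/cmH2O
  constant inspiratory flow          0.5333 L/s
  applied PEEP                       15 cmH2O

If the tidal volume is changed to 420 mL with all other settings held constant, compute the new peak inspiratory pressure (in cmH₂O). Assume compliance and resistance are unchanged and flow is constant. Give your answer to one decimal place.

PIP = Vt/C + R·V̇ + PEEP (constant-flow equation of motion).
Only the elastic term changes: ΔPIP = ΔVt / C = (420 − 330) / 37.9 = 2.375 cmH2O.
Original PIP = 330/37.9 + 9.9×0.5333 + 15 = 28.987 cmH2O; new PIP = 28.987 + (2.375) = 31.362 cmH2O.

31.4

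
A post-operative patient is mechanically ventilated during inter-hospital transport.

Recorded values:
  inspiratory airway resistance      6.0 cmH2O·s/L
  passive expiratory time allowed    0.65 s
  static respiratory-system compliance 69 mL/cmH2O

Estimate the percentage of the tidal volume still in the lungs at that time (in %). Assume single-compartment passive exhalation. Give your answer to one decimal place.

τ = R × C = 6.0 × 69 mL/cmH2O = 6.0 × 0.069 L/cmH2O = 0.414 s.
Passive exhalation: V(t)/V₀ = e^(−t/τ) = e^(−0.65/0.414) = 0.208.
Fraction remaining = 0.208 → 20.8%.

20.8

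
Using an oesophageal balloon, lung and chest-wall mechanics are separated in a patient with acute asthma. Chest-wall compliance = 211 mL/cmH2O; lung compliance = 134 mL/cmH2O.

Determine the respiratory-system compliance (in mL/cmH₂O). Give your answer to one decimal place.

82.0

Lung and chest wall are elastances in series: 1/Crs = 1/CL + 1/Ccw.
1/Crs = 1/134 + 1/211 = 0.0122.
Crs = 81.967 mL/cmH2O.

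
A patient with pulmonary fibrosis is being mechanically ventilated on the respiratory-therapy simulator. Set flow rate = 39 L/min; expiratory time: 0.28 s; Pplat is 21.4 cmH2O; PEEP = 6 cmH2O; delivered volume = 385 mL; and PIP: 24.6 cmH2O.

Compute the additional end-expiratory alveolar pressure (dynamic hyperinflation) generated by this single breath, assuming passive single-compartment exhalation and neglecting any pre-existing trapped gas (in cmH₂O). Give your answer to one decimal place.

1.6

Flow: 39 L/min ÷ 60 = 0.65 L/s.
R = (PIP − Pplat)/V̇ = (24.6 − 21.4) / 0.65 = 3.2/0.65 = 4.923 cmH2O·s/L.
C = Vt/(Pplat − PEEP) = 385.0 / (21.4 − 6) = 385.0/15.4 = 25.0 mL/cmH2O.
τ = R × C = 4.923 × 0.025 L/cmH2O = 0.1231 s.
Fraction remaining = e^(−Te/τ) = e^(−0.28/0.1231) = 0.1028; trapped volume = 385.0 × 0.1028 = 39.578 mL.
Additional alveolar pressure from trapping ≈ V_trapped / C = 39.578 / 25.0 = 1.583 cmH2O.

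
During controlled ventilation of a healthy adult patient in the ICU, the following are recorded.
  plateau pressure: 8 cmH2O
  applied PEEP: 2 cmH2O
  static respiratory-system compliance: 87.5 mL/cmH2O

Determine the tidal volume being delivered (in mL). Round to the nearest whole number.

525

Vt = Cstat × (Pplat − PEEP) = 87.5 × (8 − 2) = 87.5 × 6.0 = 525.0 mL.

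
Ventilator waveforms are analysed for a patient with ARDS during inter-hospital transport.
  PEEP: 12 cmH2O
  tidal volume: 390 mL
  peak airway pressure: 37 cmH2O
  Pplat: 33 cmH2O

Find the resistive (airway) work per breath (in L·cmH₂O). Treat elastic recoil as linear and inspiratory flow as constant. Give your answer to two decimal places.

1.56

With constant inspiratory flow the resistive pressure is constant at PIP − Pplat = 37 − 33 = 4.0 cmH2O, so resistive work = 4.0 × 0.390 = 1.56 L·cmH2O.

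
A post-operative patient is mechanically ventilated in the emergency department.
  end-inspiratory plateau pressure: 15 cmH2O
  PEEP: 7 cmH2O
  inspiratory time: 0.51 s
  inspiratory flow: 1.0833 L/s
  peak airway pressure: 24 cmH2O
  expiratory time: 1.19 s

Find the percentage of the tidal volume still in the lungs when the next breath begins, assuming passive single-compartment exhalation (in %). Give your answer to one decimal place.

12.6

Vt = flow × Ti = 1.0833 L/s × 0.51 s × 1000 mL/L = 552.48 mL.
R = (PIP − Pplat)/V̇ = (24 − 15) / 1.0833 = 9.0/1.0833 = 8.308 cmH2O·s/L.
C = Vt/(Pplat − PEEP) = 552.48 / (15 − 7) = 552.48/8.0 = 69.06 mL/cmH2O.
τ = R × C = 8.308 × 0.06906 L/cmH2O = 0.5738 s.
Fraction remaining at end-expiration = e^(−Te/τ) = e^(−1.19/0.5738) = 0.1257 → 12.57%.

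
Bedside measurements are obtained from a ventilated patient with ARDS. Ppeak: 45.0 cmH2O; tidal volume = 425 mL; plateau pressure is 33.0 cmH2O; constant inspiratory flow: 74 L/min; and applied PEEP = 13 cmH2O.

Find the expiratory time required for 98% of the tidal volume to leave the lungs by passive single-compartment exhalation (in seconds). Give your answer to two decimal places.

0.81

Flow: 74 L/min ÷ 60 = 1.2333 L/s.
R = (PIP − Pplat)/V̇ = (45.0 − 33.0) / 1.2333 = 12.0/1.2333 = 9.73 cmH2O·s/L.
C = Vt/(Pplat − PEEP) = 425.0 / (33.0 − 13) = 425.0/20.0 = 21.25 mL/cmH2O.
τ = R × C = 9.73 × 0.02125 L/cmH2O = 0.2068 s.
t = −τ·ln(1 − 0.98) = −0.2068·ln(0.02) = 0.809 s.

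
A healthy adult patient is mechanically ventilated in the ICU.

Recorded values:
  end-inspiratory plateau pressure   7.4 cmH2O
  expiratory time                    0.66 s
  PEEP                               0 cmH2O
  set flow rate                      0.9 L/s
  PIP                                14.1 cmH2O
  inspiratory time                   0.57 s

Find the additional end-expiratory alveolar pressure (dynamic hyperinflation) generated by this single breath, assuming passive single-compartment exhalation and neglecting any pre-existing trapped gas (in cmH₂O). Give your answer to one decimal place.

Vt = flow × Ti = 0.9 L/s × 0.57 s × 1000 mL/L = 513.0 mL.
R = (PIP − Pplat)/V̇ = (14.1 − 7.4) / 0.9 = 6.7/0.9 = 7.444 cmH2O·s/L.
C = Vt/(Pplat − PEEP) = 513.0 / (7.4 − 0) = 513.0/7.4 = 69.324 mL/cmH2O.
τ = R × C = 7.444 × 0.06932 L/cmH2O = 0.516 s.
Fraction remaining = e^(−Te/τ) = e^(−0.66/0.516) = 0.2783; trapped volume = 513.0 × 0.2783 = 142.77 mL.
Additional alveolar pressure from trapping ≈ V_trapped / C = 142.77 / 69.324 = 2.059 cmH2O.

2.1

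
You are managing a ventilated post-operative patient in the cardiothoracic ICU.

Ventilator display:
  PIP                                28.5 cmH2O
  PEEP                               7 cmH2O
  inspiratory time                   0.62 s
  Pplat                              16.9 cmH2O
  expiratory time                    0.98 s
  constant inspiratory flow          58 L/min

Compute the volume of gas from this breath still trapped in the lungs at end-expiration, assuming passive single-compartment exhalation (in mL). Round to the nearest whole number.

Flow: 58 L/min ÷ 60 = 0.9667 L/s.
Vt = flow × Ti = 0.9667 L/s × 0.62 s × 1000 mL/L = 599.35 mL.
R = (PIP − Pplat)/V̇ = (28.5 − 16.9) / 0.9667 = 11.6/0.9667 = 12.0 cmH2O·s/L.
C = Vt/(Pplat − PEEP) = 599.35 / (16.9 − 7) = 599.35/9.9 = 60.54 mL/cmH2O.
τ = R × C = 12.0 × 0.06054 L/cmH2O = 0.7265 s.
Fraction remaining = e^(−Te/τ) = e^(−0.98/0.7265) = 0.2595.
Trapped volume = 599.35 × 0.2595 = 155.53 mL.

156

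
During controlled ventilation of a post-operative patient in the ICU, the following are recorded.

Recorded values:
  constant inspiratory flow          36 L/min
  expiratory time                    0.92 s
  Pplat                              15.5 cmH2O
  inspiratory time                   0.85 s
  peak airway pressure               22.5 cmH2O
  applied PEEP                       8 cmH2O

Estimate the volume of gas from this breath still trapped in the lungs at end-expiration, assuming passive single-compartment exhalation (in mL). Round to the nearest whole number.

Flow: 36 L/min ÷ 60 = 0.6 L/s.
Vt = flow × Ti = 0.6 L/s × 0.85 s × 1000 mL/L = 510.0 mL.
R = (PIP − Pplat)/V̇ = (22.5 − 15.5) / 0.6 = 7.0/0.6 = 11.667 cmH2O·s/L.
C = Vt/(Pplat − PEEP) = 510.0 / (15.5 − 8) = 510.0/7.5 = 68.0 mL/cmH2O.
τ = R × C = 11.667 × 0.068 L/cmH2O = 0.7934 s.
Fraction remaining = e^(−Te/τ) = e^(−0.92/0.7934) = 0.3136.
Trapped volume = 510.0 × 0.3136 = 159.94 mL.

160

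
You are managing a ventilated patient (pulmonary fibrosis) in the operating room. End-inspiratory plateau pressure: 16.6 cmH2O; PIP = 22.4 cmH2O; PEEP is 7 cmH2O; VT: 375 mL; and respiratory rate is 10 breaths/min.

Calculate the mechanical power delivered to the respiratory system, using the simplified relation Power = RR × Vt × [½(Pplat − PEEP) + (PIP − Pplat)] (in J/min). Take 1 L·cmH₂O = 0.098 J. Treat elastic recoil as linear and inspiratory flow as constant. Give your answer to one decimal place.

3.9

Per-breath work = Vt × [½(Pplat−PEEP) + (PIP−Pplat)] = 0.375 × [0.5×9.6 + 5.8] = 0.375 × 10.6 = 3.975 L·cmH2O.
Power = 10 × 3.975 = 39.75 L·cmH2O/min.
× 0.098 J/(L·cmH2O) → 3.896 J/min.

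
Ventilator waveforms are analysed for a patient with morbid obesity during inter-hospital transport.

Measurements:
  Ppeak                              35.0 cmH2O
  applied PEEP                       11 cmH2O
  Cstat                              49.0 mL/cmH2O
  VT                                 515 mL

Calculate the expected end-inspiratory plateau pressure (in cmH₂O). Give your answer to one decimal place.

21.5

Pplat = PEEP + Vt / Cstat = 11 + 515 / 49.0 = 11 + 10.51 = 21.51 cmH2O.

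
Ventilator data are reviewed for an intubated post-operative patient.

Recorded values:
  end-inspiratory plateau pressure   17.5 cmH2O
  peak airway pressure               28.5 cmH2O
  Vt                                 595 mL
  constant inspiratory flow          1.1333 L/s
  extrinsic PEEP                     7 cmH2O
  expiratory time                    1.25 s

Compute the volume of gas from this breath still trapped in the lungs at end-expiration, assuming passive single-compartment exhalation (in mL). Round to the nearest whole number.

R = (PIP − Pplat)/V̇ = (28.5 − 17.5) / 1.1333 = 11.0/1.1333 = 9.706 cmH2O·s/L.
C = Vt/(Pplat − PEEP) = 595.0 / (17.5 − 7) = 595.0/10.5 = 56.667 mL/cmH2O.
τ = R × C = 9.706 × 0.05667 L/cmH2O = 0.55 s.
Fraction remaining = e^(−Te/τ) = e^(−1.25/0.55) = 0.103.
Trapped volume = 595.0 × 0.103 = 61.285 mL.

61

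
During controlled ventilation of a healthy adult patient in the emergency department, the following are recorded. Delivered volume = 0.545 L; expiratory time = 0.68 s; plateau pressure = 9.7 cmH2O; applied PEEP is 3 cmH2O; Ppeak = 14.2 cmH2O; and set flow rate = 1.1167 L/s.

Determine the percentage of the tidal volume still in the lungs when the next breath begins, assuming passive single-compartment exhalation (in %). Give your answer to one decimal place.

12.6

R = (PIP − Pplat)/V̇ = (14.2 − 9.7) / 1.1167 = 4.5/1.1167 = 4.03 cmH2O·s/L.
C = Vt/(Pplat − PEEP) = 545.0 / (9.7 − 3) = 545.0/6.7 = 81.343 mL/cmH2O.
τ = R × C = 4.03 × 0.08134 L/cmH2O = 0.3278 s.
Fraction remaining at end-expiration = e^(−Te/τ) = e^(−0.68/0.3278) = 0.1256 → 12.56%.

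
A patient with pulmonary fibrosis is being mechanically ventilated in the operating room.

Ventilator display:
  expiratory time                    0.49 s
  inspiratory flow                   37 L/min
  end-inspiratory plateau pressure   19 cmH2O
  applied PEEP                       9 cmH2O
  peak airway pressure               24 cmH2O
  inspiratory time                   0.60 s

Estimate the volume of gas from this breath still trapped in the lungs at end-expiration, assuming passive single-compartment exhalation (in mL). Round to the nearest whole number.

72

Flow: 37 L/min ÷ 60 = 0.6167 L/s.
Vt = flow × Ti = 0.6167 L/s × 0.60 s × 1000 mL/L = 370.02 mL.
R = (PIP − Pplat)/V̇ = (24 − 19) / 0.6167 = 5.0/0.6167 = 8.108 cmH2O·s/L.
C = Vt/(Pplat − PEEP) = 370.02 / (19 − 9) = 370.02/10.0 = 37.002 mL/cmH2O.
τ = R × C = 8.108 × 0.037 L/cmH2O = 0.3 s.
Fraction remaining = e^(−Te/τ) = e^(−0.49/0.3) = 0.1953.
Trapped volume = 370.02 × 0.1953 = 72.265 mL.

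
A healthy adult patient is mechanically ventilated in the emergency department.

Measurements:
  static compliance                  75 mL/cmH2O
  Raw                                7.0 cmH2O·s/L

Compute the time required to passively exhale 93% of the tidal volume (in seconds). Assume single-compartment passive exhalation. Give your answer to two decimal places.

τ = R × C = 7.0 × 75 mL/cmH2O = 7.0 × 0.075 L/cmH2O = 0.525 s.
Exhaled fraction f = 1 − e^(−t/τ) → t = −τ·ln(1 − f) = −0.525·ln(0.07) = 1.396 s.

1.40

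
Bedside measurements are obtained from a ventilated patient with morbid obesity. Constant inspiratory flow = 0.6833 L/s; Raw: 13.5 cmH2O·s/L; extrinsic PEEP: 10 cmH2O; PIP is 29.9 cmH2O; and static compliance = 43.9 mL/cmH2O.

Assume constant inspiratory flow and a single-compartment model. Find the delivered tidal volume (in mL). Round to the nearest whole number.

469

Equation of motion (constant flow): PIP = Vt/C + R·V̇ + PEEP.
Vt/C = PIP − R·V̇ − PEEP = 29.9 − 9.225 − 10 = 10.675 cmH2O.
Vt = C × 10.675 = 43.9 × 10.675 = 468.63 mL.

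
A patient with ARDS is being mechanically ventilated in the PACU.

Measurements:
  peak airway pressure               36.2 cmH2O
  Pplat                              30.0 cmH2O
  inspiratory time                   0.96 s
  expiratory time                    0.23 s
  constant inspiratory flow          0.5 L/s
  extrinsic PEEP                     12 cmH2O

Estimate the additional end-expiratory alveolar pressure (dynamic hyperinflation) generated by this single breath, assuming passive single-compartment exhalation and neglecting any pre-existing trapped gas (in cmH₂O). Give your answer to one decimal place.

Vt = flow × Ti = 0.5 L/s × 0.96 s × 1000 mL/L = 480.0 mL.
R = (PIP − Pplat)/V̇ = (36.2 − 30.0) / 0.5 = 6.2/0.5 = 12.4 cmH2O·s/L.
C = Vt/(Pplat − PEEP) = 480.0 / (30.0 − 12) = 480.0/18.0 = 26.667 mL/cmH2O.
τ = R × C = 12.4 × 0.02667 L/cmH2O = 0.3307 s.
Fraction remaining = e^(−Te/τ) = e^(−0.23/0.3307) = 0.4988; trapped volume = 480.0 × 0.4988 = 239.42 mL.
Additional alveolar pressure from trapping ≈ V_trapped / C = 239.42 / 26.667 = 8.978 cmH2O.

9.0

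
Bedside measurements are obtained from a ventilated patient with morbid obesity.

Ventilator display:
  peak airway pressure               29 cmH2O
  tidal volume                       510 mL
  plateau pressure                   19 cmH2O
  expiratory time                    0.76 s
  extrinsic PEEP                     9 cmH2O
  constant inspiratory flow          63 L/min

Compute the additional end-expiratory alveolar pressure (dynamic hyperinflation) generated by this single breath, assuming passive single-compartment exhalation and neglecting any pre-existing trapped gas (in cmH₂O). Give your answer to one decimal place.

2.1

Flow: 63 L/min ÷ 60 = 1.05 L/s.
R = (PIP − Pplat)/V̇ = (29 − 19) / 1.05 = 10.0/1.05 = 9.524 cmH2O·s/L.
C = Vt/(Pplat − PEEP) = 510.0 / (19 − 9) = 510.0/10.0 = 51.0 mL/cmH2O.
τ = R × C = 9.524 × 0.051 L/cmH2O = 0.4857 s.
Fraction remaining = e^(−Te/τ) = e^(−0.76/0.4857) = 0.2091; trapped volume = 510.0 × 0.2091 = 106.64 mL.
Additional alveolar pressure from trapping ≈ V_trapped / C = 106.64 / 51.0 = 2.091 cmH2O.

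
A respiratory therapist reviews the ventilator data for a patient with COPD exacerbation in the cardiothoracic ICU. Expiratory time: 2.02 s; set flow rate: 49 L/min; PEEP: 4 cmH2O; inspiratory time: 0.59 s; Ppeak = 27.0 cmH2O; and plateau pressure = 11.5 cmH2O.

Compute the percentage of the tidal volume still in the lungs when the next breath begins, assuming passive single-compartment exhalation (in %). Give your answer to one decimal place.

Flow: 49 L/min ÷ 60 = 0.8167 L/s.
Vt = flow × Ti = 0.8167 L/s × 0.59 s × 1000 mL/L = 481.85 mL.
R = (PIP − Pplat)/V̇ = (27.0 − 11.5) / 0.8167 = 15.5/0.8167 = 18.979 cmH2O·s/L.
C = Vt/(Pplat − PEEP) = 481.85 / (11.5 − 4) = 481.85/7.5 = 64.247 mL/cmH2O.
τ = R × C = 18.979 × 0.06425 L/cmH2O = 1.219 s.
Fraction remaining at end-expiration = e^(−Te/τ) = e^(−2.02/1.219) = 0.1907 → 19.07%.

19.1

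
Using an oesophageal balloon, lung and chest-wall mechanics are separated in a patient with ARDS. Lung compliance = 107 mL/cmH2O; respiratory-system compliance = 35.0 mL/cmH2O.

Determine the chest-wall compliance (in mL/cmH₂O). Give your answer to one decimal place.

52.0

1/Ccw = 1/Crs − 1/CL.
1/Ccw = 1/35.0 − 1/107 = 0.01923.
Ccw = 52.002 mL/cmH2O.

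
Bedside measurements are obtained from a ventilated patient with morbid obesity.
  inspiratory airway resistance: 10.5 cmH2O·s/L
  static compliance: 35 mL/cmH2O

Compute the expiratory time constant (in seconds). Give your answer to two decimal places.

τ = R × C = 10.5 × 35 mL/cmH2O = 10.5 × 0.035 L/cmH2O = 0.3675 s.

0.37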